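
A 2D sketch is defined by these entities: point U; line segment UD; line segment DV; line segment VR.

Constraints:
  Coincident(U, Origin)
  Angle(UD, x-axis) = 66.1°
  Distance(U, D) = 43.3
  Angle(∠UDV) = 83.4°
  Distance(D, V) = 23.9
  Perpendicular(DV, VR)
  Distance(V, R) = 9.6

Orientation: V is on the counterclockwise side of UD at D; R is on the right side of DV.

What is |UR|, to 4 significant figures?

55.91

U is at the origin; UD runs at 66.1° with length 43.3, so D = 43.3·(cos 66.1°, sin 66.1°) = (17.54, 39.59). ∠UDV = 83.4°, so DV runs at 66.1° + (180° − 83.4°) = 162.7° from the x-axis; with |DV| = 23.9, V = D + 23.9·(cos 162.7°, sin 162.7°) = (-5.276, 46.69). DV ⟂ VR; with |VR| = 9.6 on the right of DV, R = V + 9.6·(0.2974, 0.9548) = (-2.421, 55.86). Then |UR| = |R − U| = 55.91.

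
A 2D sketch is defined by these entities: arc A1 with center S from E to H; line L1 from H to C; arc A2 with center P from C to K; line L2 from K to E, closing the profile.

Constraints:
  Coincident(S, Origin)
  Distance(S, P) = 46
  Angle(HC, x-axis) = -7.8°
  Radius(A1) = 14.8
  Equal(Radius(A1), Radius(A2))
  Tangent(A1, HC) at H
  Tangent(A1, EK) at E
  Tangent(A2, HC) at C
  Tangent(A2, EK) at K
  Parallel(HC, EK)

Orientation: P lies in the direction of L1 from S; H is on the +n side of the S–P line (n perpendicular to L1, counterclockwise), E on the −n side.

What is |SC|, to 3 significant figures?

48.3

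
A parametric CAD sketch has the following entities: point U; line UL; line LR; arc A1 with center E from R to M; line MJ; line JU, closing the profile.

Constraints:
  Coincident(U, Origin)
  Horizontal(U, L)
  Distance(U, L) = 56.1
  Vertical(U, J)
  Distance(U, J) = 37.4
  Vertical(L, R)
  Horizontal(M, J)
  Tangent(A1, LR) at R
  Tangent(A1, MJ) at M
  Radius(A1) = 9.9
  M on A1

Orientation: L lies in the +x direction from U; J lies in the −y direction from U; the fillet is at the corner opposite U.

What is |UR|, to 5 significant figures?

62.478

U is at the origin; U and L share the same y with |UL| = 56.1 and L on the +x side, so L = (56.100, 0.0000). U and J share the same x with |UJ| = 37.4 and J on the −y side, so J = (0.0000, -37.400). The virtual corner opposite U is at (56.100, -37.400). Tangency of A1 to LR means the radius ER is perpendicular to LR and tangency of A1 to MJ means the radius EM is perpendicular to MJ, with radius 9.9, so the center E sits 9.9 in from both sides at E = (46.200, -27.500). That places the tangent points at R = (56.100, -27.500) on LR and M = (46.200, -37.400) on MJ. Then |UR| = |R − U| = 62.478.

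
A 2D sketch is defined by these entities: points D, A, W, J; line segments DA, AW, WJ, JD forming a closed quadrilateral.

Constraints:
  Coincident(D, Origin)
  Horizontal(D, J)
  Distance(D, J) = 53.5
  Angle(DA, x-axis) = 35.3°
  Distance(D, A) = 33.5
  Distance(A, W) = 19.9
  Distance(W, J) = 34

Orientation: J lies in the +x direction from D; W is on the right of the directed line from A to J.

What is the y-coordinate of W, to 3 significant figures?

1.06

Checks: |AW| = 19.90 ✓; |WJ| = 34.00 ✓.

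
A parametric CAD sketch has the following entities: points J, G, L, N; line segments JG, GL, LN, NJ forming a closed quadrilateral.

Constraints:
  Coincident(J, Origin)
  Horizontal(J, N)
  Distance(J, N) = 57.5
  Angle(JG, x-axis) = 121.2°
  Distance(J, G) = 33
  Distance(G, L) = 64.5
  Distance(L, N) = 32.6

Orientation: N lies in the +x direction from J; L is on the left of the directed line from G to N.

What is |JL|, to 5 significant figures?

56.580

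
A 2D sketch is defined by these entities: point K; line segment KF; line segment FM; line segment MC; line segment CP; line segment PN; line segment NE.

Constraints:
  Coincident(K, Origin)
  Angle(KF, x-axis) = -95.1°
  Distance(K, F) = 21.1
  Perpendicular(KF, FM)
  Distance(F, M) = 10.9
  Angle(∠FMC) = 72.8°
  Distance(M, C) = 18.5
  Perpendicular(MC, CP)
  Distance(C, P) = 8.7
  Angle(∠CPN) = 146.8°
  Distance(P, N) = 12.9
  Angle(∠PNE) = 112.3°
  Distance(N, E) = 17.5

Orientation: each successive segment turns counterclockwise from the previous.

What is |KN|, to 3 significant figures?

19.4

MC ⟂ CP, so CP runs at -168°; with |CP| = 8.7, P = (-3.40, -5.72). ∠CPN = 146.8° gives PN at -135° from the x-axis; with |PN| = 12.9, N = (-12.5, -14.9). Then |KN| = |N − K| = 19.4.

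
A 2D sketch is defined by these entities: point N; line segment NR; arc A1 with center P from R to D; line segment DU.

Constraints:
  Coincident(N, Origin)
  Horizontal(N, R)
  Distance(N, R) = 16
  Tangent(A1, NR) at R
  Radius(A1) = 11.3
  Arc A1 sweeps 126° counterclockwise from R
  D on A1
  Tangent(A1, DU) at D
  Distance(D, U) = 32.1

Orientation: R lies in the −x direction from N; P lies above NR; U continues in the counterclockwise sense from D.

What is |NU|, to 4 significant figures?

50.89

On A1, R sits at bearing -90° from P; a 126° counterclockwise sweep puts D at bearing 36°, so D = P + 11.3·(cos 36°, sin 36°) = (-6.858, 17.94). Since A1 is tangent to DU there, PD ⟂ DU, so DU runs along (−sin 36°, cos 36°); with |DU| = 32.1, U = (-25.73, 43.91). Then |NU| = |U − N| = 50.89.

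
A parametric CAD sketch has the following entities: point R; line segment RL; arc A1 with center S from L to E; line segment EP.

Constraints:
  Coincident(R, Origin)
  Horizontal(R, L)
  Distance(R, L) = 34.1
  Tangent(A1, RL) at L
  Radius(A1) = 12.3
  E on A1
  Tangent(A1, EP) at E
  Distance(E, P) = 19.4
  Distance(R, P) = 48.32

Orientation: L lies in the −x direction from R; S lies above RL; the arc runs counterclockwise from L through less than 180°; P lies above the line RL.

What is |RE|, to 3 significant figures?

29.8

Checks: |SE| = 12.30 ✓; ∠(SE, EP) = 90.00° ✓; |EP| = 19.40 ✓; |RP| = 48.32 ✓.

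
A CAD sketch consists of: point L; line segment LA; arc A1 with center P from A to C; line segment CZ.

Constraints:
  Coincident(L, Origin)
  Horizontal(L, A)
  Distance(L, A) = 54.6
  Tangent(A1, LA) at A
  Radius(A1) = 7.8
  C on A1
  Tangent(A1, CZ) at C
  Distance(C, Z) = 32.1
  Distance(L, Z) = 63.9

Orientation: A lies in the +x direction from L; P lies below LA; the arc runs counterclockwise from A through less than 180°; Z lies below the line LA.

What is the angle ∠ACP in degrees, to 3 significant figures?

42.6°

Checks: L = (0.00, 0.00) ✓; |PC| = 7.800 ✓; ∠(PC, CZ) = 90.00° ✓; |CZ| = 32.10 ✓; |LZ| = 63.90 ✓.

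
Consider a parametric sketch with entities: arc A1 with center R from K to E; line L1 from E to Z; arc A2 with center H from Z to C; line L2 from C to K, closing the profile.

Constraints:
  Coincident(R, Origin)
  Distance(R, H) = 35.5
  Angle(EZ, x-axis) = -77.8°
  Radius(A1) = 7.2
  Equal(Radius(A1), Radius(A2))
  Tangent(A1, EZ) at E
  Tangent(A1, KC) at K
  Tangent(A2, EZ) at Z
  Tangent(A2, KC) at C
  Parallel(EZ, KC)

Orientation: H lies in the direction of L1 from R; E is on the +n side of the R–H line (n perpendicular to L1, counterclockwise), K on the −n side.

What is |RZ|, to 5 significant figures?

36.223

The slot axis is L1's direction at -77.8°, so u = (cos -77.8°, sin -77.8°) = (0.21132, -0.97742) and n = (−sin -77.8°, cos -77.8°) = (0.97742, 0.21132). R is at the origin and H lies 35.5 along u from R, so H = 35.5·u = (7.5020, -34.698). Tangency of A1 to both parallel lines with radius 7.2 puts E and K at R ± 7.2·n: E = (7.0374, 1.5215), K = (-7.0374, -1.5215). Equal radii place Z and C the same way about H: Z = H + 7.2·n = (14.539, -33.177), C = H − 7.2·n = (0.46464, -36.220). Then |RZ| = |Z − R| = 36.223.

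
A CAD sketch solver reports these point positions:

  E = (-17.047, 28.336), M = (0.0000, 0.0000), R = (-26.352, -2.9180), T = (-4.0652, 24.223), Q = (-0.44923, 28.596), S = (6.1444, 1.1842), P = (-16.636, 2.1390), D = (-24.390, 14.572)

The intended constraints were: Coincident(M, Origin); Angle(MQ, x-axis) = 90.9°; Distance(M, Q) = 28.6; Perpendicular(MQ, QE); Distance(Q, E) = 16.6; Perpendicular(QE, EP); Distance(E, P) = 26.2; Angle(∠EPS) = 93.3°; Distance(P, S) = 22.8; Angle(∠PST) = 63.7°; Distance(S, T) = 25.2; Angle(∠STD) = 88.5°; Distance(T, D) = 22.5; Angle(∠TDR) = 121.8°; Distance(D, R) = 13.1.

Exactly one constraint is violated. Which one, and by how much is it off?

Distance(D, R) = 13.1 — off by 4.50.

M = (0.00, 0.00) ✓; MQ at 90.90° ✓; |MQ| = 28.60 ✓; ∠(MQ, QE) = 90.00° ✓; |QE| = 16.60 ✓; ∠(QE, EP) = 90.00° ✓; |EP| = 26.20 ✓; ∠EPS = 93.30° ✓; |PS| = 22.80 ✓; ∠PST = 63.70° ✓; |ST| = 25.20 ✓; ∠STD = 88.50° ✓; |TD| = 22.50 ✓; ∠TDR = 121.8° ✓; |DR| = 17.60 ✗.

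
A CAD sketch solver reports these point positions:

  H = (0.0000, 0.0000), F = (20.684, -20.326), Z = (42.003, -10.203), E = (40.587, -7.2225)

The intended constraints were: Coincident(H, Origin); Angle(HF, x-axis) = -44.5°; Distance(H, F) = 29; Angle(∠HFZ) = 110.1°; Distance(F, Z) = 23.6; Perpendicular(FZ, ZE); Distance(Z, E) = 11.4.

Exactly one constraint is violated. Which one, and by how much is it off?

Distance(Z, E) = 11.4 — off by 8.10.

H = (0.00, 0.00) ✓; HF at -44.50° ✓; |HF| = 29.00 ✓; ∠HFZ = 110.1° ✓; |FZ| = 23.60 ✓; ∠(FZ, ZE) = 90.01° ✓; |ZE| = 3.300 ✗.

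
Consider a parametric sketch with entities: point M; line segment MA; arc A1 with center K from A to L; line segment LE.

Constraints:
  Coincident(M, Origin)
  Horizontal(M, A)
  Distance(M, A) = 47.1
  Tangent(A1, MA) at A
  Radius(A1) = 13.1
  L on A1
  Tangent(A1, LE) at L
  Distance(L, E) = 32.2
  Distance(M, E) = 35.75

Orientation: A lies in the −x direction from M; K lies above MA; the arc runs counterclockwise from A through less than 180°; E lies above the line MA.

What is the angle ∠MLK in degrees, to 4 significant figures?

151.8°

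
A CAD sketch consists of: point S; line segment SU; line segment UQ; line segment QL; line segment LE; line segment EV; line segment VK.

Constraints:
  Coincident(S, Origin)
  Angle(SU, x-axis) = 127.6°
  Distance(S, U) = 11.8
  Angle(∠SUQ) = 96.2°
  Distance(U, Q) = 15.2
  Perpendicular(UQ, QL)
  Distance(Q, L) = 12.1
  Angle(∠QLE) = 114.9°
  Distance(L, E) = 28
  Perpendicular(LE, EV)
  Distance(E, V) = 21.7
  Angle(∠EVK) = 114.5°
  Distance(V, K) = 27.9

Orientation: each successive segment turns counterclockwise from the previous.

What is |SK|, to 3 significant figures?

28.7

S is at the origin; SU runs at 127.6° with length 11.8, so U = (-7.20, 9.35). ∠SUQ = 96.2° gives UQ at -149° from the x-axis; with |UQ| = 15.2, Q = (-20.2, 1.43). The perpendicularity gives QL at right angles to UQ, so QL runs at -58.6°; with |QL| = 12.1, L = (-13.9, -8.90). ∠QLE = 114.9° gives LE at 6.50° from the x-axis; with |LE| = 28.0, E = (14.0, -5.73). LE ⟂ EV, so EV runs at 96.5°; with |EV| = 21.7, V = (11.5, 15.8). ∠EVK = 114.5° gives VK at 162° from the x-axis; with |VK| = 27.9, K = (-15.0, 24.5). Then |SK| = |K − S| = 28.7.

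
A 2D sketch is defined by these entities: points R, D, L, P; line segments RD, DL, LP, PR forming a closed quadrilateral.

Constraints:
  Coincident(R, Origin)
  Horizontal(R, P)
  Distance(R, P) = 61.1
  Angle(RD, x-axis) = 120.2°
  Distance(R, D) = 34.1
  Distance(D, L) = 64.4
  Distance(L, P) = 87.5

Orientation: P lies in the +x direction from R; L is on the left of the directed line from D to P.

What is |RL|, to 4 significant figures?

82.66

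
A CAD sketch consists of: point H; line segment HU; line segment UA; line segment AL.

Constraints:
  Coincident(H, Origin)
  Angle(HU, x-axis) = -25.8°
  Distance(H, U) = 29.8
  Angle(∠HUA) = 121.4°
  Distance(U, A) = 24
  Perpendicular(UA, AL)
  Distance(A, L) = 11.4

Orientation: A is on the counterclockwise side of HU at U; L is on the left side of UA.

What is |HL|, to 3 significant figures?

41.9

H is at the origin; HU runs at -25.8° with length 29.8, so U = 29.8·(cos -25.8°, sin -25.8°) = (26.8, -13.0). ∠HUA = 121.4°, so UA runs at -25.8° + (180° − 121.4°) = 32.8° from the x-axis; with |UA| = 24.0, A = U + 24.0·(cos 32.8°, sin 32.8°) = (47.0, 0.0311). UA is perpendicular to AL; with |AL| = 11.4 on the left of UA, L = A + 11.4·(-0.542, 0.841) = (40.8, 9.61). Then |HL| = |L − H| = 41.9.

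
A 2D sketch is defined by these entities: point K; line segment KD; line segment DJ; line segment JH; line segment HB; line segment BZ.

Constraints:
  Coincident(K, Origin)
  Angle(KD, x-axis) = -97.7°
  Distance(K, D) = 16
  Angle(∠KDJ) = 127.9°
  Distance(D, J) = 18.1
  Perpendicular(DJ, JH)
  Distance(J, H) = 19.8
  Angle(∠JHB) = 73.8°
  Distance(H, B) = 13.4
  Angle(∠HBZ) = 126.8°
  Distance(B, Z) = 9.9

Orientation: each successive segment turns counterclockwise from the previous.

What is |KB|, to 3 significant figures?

15.4

K is at the origin; KD runs at -97.7° with length 16.0, so D = (-2.14, -15.9). ∠KDJ = 127.9° gives DJ at -45.6° from the x-axis; with |DJ| = 18.1, J = (10.5, -28.8). The perpendicularity gives JH at right angles to DJ, so JH runs at 44.4°; with |JH| = 19.8, H = (24.7, -14.9). ∠JHB = 73.8° gives HB at 151° from the x-axis; with |HB| = 13.4, B = (13.0, -8.36). Then |KB| = |B − K| = 15.4.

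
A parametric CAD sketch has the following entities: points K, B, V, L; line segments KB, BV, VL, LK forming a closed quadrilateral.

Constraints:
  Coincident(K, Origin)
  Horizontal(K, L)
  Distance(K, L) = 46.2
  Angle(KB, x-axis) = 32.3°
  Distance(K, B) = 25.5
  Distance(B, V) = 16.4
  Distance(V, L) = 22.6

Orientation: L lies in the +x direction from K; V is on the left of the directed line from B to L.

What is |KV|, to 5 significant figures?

41.806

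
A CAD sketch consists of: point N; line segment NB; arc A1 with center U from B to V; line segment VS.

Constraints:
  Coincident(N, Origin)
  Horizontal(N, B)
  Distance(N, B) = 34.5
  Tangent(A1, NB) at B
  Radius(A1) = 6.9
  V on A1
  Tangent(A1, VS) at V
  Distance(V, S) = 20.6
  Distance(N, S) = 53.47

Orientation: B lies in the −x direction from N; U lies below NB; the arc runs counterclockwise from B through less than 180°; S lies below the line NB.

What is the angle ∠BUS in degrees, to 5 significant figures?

142.57°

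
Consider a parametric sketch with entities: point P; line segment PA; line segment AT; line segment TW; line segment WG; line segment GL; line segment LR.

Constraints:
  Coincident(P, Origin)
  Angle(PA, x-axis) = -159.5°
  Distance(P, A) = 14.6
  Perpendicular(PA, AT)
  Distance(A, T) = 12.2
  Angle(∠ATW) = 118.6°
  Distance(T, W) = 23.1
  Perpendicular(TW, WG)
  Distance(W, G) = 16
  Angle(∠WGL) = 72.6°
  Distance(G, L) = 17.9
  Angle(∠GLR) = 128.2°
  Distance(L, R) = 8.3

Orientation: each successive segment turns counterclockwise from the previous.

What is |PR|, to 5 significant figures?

15.319

P is at the origin; PA runs at -159.5° with length 14.6, so A = (-13.675, -5.1130). The perpendicularity gives AT at right angles to PA, so AT runs at -69.500°; with |AT| = 12.2, T = (-9.4029, -16.540). ∠ATW = 118.6° gives TW at -8.1000° from the x-axis; with |TW| = 23.1, W = (13.467, -19.795). TW is perpendicular to WG, so WG runs at 81.900°; with |WG| = 16.0, G = (15.721, -3.9549). ∠WGL = 72.6° gives GL at -170.70° from the x-axis; with |GL| = 17.9, L = (-1.9436, -6.8476). ∠GLR = 128.2° gives LR at -118.90° from the x-axis; with |LR| = 8.3, R = (-5.9549, -14.114). Then |PR| = |R − P| = 15.319.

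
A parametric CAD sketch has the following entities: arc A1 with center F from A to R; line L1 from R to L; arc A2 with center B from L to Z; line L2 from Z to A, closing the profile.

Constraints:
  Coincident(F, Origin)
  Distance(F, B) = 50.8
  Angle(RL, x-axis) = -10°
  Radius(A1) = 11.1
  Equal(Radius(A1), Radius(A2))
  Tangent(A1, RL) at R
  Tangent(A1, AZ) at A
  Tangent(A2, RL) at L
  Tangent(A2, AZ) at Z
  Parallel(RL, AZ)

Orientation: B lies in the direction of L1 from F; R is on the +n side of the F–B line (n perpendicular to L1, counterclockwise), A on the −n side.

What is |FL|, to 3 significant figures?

52.0

Tangency of A1 to both parallel lines with radius 11.1 puts R and A at F ± 11.1·n: R = (1.93, 10.9), A = (-1.93, -10.9). Equal radii place L and Z the same way about B: L = B + 11.1·n = (52.0, 2.11), Z = B − 11.1·n = (48.1, -19.8). Then |FL| = |L − F| = 52.0.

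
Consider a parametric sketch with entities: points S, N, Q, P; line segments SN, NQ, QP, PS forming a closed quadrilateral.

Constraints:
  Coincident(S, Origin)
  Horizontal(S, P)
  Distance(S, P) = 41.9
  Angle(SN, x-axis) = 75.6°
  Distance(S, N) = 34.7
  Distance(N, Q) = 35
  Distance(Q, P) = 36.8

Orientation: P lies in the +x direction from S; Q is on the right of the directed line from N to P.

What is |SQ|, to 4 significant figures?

5.262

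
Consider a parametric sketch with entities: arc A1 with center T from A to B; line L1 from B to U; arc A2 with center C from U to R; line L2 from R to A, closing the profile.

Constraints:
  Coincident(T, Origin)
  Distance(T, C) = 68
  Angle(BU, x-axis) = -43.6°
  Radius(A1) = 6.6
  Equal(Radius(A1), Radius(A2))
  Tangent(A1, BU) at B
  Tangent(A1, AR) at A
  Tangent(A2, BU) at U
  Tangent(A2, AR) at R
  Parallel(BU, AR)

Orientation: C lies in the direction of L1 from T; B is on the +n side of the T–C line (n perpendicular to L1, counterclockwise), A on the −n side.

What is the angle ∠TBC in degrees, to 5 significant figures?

84.456°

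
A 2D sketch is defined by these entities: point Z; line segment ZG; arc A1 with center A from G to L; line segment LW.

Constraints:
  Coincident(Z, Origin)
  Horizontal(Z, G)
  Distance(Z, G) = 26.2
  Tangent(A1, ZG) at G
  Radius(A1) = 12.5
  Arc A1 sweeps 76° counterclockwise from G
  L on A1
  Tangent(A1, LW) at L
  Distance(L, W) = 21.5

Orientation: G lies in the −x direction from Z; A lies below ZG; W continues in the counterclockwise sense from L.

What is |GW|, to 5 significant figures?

34.938

Z is at the origin; Z and G share the same y with |ZG| = 26.2 and G on the −x side, so G = (-26.200, 0.0000). The tangent condition forces AG to be normal to ZG, so A = G + (0, -12.5) = (-26.200, -12.500). On A1, G sits at bearing 90° from A; a 76° counterclockwise sweep puts L at bearing 166°, so L = A + 12.5·(cos 166°, sin 166°) = (-38.329, -9.4760). A1 meets LW tangentially, so AL is at right angles to LW, so LW runs along (−sin 166°, cos 166°); with |LW| = 21.5, W = (-43.530, -30.337). Then |GW| = |W − G| = 34.938.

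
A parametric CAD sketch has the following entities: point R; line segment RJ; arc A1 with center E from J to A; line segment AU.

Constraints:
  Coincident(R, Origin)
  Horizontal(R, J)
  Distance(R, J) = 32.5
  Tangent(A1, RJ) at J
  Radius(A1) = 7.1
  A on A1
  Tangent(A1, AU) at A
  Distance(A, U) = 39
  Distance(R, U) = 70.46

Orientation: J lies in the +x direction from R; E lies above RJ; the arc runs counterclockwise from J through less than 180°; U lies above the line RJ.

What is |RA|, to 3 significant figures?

38.2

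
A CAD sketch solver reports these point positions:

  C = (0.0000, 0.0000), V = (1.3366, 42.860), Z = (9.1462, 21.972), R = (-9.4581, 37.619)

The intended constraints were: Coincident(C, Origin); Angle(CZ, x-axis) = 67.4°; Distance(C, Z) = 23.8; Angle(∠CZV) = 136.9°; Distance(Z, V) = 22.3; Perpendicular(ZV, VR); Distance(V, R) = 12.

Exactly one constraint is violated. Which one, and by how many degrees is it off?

Perpendicular(ZV, VR) — off by 5.40°.

C = (0.00, 0.00) ✓; CZ at 67.40° ✓; |CZ| = 23.80 ✓; ∠CZV = 136.9° ✓; |ZV| = 22.30 ✓; ∠(ZV, VR) = 95.40° ✗; |VR| = 12.00 ✓.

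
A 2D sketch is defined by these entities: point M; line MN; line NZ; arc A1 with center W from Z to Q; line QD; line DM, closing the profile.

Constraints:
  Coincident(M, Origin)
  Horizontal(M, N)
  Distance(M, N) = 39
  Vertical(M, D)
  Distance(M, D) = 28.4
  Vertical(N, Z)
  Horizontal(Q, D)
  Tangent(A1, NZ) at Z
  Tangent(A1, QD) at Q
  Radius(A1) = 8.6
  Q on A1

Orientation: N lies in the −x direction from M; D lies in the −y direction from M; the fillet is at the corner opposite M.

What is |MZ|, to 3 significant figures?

43.7

M is at the origin; M and N share the same y with |MN| = 39.0 and N on the −x side, so N = (-39.0, 0.00). MD is vertical with |MD| = 28.4 and D on the −y side, so D = (0.00, -28.4). The virtual corner opposite M is at (-39.0, -28.4). Tangency of A1 to NZ means the radius WZ is perpendicular to NZ and since A1 is tangent to QD there, WQ ⟂ QD, with radius 8.6, so the center W sits 8.6 in from both sides at W = (-30.4, -19.8). That places the tangent points at Z = (-39.0, -19.8) on NZ and Q = (-30.4, -28.4) on QD. Then |MZ| = |Z − M| = 43.7.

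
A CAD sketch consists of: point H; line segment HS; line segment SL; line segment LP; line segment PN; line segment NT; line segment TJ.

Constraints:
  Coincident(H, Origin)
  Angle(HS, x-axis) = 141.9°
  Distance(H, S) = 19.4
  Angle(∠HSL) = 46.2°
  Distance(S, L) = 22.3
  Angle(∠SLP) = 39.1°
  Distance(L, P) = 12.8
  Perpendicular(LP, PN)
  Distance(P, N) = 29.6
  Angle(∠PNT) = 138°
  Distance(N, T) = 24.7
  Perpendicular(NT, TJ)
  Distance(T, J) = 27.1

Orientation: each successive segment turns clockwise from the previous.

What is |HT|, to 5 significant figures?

56.667

H is at the origin; HS runs at 141.9° with length 19.4, so S = (-15.267, 11.970). ∠HSL = 46.2° gives SL at 8.1000° from the x-axis; with |SL| = 22.3, L = (6.8110, 15.113). ∠SLP = 39.1° gives LP at -132.80° from the x-axis; with |LP| = 12.8, P = (-1.8859, 5.7209). The perpendicularity gives PN at right angles to LP, so PN runs at 137.20°; with |PN| = 29.6, N = (-23.604, 25.832). ∠PNT = 138.0° gives NT at 95.200° from the x-axis; with |NT| = 24.7, T = (-25.843, 50.431). Then |HT| = |T − H| = 56.667.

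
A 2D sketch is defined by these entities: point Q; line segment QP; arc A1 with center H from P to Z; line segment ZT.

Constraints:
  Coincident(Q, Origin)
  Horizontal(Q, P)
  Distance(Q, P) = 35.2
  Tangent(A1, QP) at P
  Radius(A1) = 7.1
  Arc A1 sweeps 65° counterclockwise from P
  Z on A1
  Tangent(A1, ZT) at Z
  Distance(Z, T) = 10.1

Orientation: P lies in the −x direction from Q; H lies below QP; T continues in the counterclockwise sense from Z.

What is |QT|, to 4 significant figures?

47.78

Q is at the origin; QP is horizontal with |QP| = 35.2 and P on the −x side, so P = (-35.20, 0.000). The tangent condition forces HP to be normal to QP, so H = P + (0, -7.1) = (-35.20, -7.100). On A1, P sits at bearing 90° from H; a 65° counterclockwise sweep puts Z at bearing 155°, so Z = H + 7.1·(cos 155°, sin 155°) = (-41.63, -4.099). The tangent condition forces HZ to be normal to ZT, so ZT runs along (−sin 155°, cos 155°); with |ZT| = 10.1, T = (-45.90, -13.25). Then |QT| = |T − Q| = 47.78.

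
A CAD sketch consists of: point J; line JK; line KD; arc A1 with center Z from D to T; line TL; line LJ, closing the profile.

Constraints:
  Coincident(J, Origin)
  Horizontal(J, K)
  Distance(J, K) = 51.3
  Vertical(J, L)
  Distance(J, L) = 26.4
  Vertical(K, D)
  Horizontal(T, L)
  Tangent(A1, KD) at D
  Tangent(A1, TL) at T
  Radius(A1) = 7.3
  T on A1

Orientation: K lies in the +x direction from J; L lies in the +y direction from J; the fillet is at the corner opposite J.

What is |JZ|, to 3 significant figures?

48.0

J is at the origin; J and K share the same y with |JK| = 51.3 and K on the +x side, so K = (51.3, 0.00). JL is vertical with |JL| = 26.4 and L on the +y side, so L = (0.00, 26.4). The virtual corner opposite J is at (51.3, 26.4). Since A1 is tangent to KD there, ZD ⟂ KD and A1 meets TL tangentially, so ZT is at right angles to TL, with radius 7.3, so the center Z sits 7.3 in from both sides at Z = (44.0, 19.1). Then |JZ| = |Z − J| = 48.0.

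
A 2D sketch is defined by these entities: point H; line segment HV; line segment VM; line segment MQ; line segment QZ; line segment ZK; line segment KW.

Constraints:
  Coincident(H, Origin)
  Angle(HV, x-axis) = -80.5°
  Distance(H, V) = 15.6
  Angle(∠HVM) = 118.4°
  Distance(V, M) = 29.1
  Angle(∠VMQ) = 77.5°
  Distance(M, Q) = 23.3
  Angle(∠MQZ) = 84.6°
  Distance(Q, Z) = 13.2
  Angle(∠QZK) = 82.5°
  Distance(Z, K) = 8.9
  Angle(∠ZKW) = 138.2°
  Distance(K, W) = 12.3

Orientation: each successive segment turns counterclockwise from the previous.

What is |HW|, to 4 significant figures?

34.96

∠QZK = 82.5° gives ZK at -83.50° from the x-axis; with |ZK| = 8.9, K = (20.51, -10.27). ∠ZKW = 138.2° gives KW at -41.70° from the x-axis; with |KW| = 12.3, W = (29.70, -18.45). Then |HW| = |W − H| = 34.96.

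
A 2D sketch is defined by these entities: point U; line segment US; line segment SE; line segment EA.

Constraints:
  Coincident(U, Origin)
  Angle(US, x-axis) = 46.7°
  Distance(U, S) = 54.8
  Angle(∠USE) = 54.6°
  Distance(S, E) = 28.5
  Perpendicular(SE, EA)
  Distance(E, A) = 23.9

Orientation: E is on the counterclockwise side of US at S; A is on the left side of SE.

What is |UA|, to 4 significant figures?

21.02

U is at the origin; US runs at 46.7° with length 54.8, so S = 54.8·(cos 46.7°, sin 46.7°) = (37.58, 39.88). ∠USE = 54.6°, so SE runs at 46.7° + (180° − 54.6°) = 172.1° from the x-axis; with |SE| = 28.5, E = S + 28.5·(cos 172.1°, sin 172.1°) = (9.353, 43.80). SE ⟂ EA; with |EA| = 23.9 on the left of SE, A = E + 23.9·(-0.1374, -0.9905) = (6.068, 20.13). Then |UA| = |A − U| = 21.02.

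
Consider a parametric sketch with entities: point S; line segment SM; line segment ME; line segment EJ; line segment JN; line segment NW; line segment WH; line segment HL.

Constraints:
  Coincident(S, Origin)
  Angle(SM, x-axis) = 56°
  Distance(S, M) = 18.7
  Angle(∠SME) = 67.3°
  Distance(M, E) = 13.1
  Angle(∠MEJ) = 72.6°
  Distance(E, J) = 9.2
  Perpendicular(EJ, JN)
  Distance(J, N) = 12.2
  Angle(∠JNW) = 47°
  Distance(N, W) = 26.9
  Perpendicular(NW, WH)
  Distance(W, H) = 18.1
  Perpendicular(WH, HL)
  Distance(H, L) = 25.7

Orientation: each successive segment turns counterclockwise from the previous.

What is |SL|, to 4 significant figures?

3.365

S is at the origin; SM runs at 56.0° with length 18.7, so M = (10.46, 15.50). ∠SME = 67.3° gives ME at 168.7° from the x-axis; with |ME| = 13.1, E = (-2.389, 18.07). ∠MEJ = 72.6° gives EJ at -83.90° from the x-axis; with |EJ| = 9.2, J = (-1.412, 8.922). The perpendicularity gives JN at right angles to EJ, so JN runs at 6.100°; with |JN| = 12.2, N = (10.72, 10.22). ∠JNW = 47.0° gives NW at 139.1° from the x-axis; with |NW| = 26.9, W = (-9.613, 27.83). NW ⟂ WH, so WH runs at -130.9°; with |WH| = 18.1, H = (-21.46, 14.15). The perpendicularity gives HL at right angles to WH, so HL runs at -40.90°; with |HL| = 25.7, L = (-2.038, -2.677). Then |SL| = |L − S| = 3.365.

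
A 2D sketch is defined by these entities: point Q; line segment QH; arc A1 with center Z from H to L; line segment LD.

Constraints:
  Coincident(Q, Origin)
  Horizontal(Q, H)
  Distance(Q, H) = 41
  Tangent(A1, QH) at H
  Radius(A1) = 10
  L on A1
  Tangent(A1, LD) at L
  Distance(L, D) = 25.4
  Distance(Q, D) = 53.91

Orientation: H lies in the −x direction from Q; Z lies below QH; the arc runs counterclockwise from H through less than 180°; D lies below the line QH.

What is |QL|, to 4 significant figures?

52.03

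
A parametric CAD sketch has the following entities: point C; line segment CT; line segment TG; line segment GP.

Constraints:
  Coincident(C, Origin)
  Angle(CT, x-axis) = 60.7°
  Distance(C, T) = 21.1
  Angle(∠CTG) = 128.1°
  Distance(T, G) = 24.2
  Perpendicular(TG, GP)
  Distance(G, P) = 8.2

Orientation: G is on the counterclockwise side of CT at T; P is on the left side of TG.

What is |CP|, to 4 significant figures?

38.16

∠CTG = 128.1°, so TG runs at 60.7° + (180° − 128.1°) = 112.6° from the x-axis; with |TG| = 24.2, G = T + 24.2·(cos 112.6°, sin 112.6°) = (1.026, 40.74). The perpendicularity gives GP at right angles to TG; with |GP| = 8.2 on the left of TG, P = G + 8.2·(-0.9232, -0.3843) = (-6.544, 37.59). Then |CP| = |P − C| = 38.16.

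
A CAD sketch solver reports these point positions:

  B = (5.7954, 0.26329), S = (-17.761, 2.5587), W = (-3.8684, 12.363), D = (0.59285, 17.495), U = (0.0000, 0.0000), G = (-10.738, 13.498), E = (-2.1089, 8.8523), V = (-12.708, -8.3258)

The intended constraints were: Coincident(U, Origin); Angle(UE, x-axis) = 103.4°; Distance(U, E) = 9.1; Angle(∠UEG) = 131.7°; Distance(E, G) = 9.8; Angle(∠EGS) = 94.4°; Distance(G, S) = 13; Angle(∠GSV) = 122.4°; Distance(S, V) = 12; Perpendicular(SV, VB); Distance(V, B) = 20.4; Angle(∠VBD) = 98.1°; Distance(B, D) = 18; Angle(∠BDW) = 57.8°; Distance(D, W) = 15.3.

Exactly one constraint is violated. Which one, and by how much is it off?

Distance(D, W) = 15.3 — off by 8.50.

U = (0.00, 0.00) ✓; UE at 103.4° ✓; |UE| = 9.100 ✓; ∠UEG = 131.7° ✓; |EG| = 9.800 ✓; ∠EGS = 94.40° ✓; |GS| = 13.00 ✓; ∠GSV = 122.4° ✓; |SV| = 12.00 ✓; ∠(SV, VB) = 90.00° ✓; |VB| = 20.40 ✓; ∠VBD = 98.10° ✓; |BD| = 18.00 ✓; ∠BDW = 57.80° ✓; |DW| = 6.800 ✗.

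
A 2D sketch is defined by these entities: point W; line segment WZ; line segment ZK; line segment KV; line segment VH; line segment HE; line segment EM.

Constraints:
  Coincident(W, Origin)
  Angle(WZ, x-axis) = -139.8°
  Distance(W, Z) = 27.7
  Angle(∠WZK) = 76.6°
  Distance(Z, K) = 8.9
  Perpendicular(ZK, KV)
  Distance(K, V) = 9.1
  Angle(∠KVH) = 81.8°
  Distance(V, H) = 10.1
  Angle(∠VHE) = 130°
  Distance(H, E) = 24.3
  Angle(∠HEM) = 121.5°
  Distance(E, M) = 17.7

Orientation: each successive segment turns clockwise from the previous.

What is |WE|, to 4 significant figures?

44.81

∠KVH = 81.8° gives VH at -71.40° from the x-axis; with |VH| = 10.1, H = (-13.83, -15.40). ∠VHE = 130.0° gives HE at -121.4° from the x-axis; with |HE| = 24.3, E = (-26.49, -36.15). Then |WE| = |E − W| = 44.81.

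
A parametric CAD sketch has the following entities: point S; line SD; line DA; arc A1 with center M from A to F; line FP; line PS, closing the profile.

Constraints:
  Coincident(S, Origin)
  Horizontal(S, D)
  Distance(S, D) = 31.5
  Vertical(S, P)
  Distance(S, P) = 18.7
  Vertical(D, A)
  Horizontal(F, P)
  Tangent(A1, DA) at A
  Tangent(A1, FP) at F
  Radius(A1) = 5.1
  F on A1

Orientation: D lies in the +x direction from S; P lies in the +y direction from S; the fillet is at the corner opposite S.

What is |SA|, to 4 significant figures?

34.31

The virtual corner opposite S is at (31.50, 18.70). A1 meets DA tangentially, so MA is at right angles to DA and the tangent condition forces MF to be normal to FP, with radius 5.1, so the center M sits 5.1 in from both sides at M = (26.40, 13.60). That places the tangent points at A = (31.50, 13.60) on DA and F = (26.40, 18.70) on FP. Then |SA| = |A − S| = 34.31.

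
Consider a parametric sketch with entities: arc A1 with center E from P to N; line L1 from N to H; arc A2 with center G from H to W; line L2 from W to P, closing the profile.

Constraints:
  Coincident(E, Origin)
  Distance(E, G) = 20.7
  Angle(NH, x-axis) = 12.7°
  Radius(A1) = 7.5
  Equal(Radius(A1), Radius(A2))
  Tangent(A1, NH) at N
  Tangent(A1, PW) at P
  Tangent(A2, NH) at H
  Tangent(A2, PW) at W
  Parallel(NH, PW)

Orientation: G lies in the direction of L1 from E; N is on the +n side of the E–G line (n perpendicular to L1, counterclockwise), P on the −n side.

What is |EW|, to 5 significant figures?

22.017

The slot axis is L1's direction at 12.7°, so u = (cos 12.7°, sin 12.7°) = (0.97553, 0.21985) and n = (−sin 12.7°, cos 12.7°) = (-0.21985, 0.97553). E is at the origin and G lies 20.7 along u from E, so G = 20.7·u = (20.194, 4.5508). Tangency of A1 to both parallel lines with radius 7.5 puts N and P at E ± 7.5·n: N = (-1.6488, 7.3165), P = (1.6488, -7.3165). Equal radii place H and W the same way about G: H = G + 7.5·n = (18.545, 11.867), W = G − 7.5·n = (21.842, -2.7657). Then |EW| = |W − E| = 22.017.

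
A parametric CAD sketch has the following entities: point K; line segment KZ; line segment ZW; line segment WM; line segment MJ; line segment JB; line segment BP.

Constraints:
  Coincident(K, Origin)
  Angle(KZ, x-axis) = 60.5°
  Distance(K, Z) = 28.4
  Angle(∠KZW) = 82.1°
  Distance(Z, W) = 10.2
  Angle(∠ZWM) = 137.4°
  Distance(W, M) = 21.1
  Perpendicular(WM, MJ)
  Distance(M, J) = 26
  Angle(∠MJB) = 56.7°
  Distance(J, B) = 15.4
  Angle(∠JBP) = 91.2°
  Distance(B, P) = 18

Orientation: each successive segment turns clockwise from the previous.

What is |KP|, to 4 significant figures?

22.92

∠MJB = 56.7° gives JB at 66.70° from the x-axis; with |JB| = 15.4, B = (6.238, 7.373). ∠JBP = 91.2° gives BP at -22.10° from the x-axis; with |BP| = 18.0, P = (22.92, 0.6006). Then |KP| = |P − K| = 22.92.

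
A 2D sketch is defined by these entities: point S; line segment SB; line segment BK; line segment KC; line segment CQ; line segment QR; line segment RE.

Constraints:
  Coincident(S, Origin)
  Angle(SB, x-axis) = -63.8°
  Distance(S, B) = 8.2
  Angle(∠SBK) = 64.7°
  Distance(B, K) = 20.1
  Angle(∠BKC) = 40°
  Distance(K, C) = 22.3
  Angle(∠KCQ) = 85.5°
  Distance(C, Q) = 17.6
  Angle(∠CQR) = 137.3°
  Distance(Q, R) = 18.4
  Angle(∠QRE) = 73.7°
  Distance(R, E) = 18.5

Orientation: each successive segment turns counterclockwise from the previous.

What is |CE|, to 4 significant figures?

26.78

S is at the origin; SB runs at -63.8° with length 8.2, so B = (3.620, -7.358). ∠SBK = 64.7° gives BK at 51.50° from the x-axis; with |BK| = 20.1, K = (16.13, 8.373). ∠BKC = 40.0° gives KC at -168.5° from the x-axis; with |KC| = 22.3, C = (-5.719, 3.927). ∠KCQ = 85.5° gives CQ at -74.00° from the x-axis; with |CQ| = 17.6, Q = (-0.8682, -12.99). ∠CQR = 137.3° gives QR at -31.30° from the x-axis; with |QR| = 18.4, R = (14.85, -22.55). ∠QRE = 73.7° gives RE at 75.00° from the x-axis; with |RE| = 18.5, E = (19.64, -4.681). Then |CE| = |E − C| = 26.78.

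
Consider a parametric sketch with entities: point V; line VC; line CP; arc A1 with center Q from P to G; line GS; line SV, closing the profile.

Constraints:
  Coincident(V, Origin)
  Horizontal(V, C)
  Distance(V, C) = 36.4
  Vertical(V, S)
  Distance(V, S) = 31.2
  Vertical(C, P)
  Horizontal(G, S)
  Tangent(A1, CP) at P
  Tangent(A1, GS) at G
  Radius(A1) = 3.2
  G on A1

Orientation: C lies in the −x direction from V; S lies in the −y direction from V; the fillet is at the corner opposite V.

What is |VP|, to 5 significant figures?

45.923

V is at the origin; VC is horizontal with |VC| = 36.4 and C on the −x side, so C = (-36.400, 0.0000). VS is vertical with |VS| = 31.2 and S on the −y side, so S = (0.0000, -31.200). The virtual corner opposite V is at (-36.400, -31.200). The tangent condition forces QP to be normal to CP and tangency of A1 to GS means the radius QG is perpendicular to GS, with radius 3.2, so the center Q sits 3.2 in from both sides at Q = (-33.200, -28.000). That places the tangent points at P = (-36.400, -28.000) on CP and G = (-33.200, -31.200) on GS. Then |VP| = |P − V| = 45.923.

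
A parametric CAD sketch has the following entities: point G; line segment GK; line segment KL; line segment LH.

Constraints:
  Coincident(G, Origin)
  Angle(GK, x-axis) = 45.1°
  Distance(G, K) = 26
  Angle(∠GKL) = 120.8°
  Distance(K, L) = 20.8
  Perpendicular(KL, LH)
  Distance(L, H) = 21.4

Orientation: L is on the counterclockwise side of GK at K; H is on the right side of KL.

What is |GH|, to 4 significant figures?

55.46

G is at the origin; GK runs at 45.1° with length 26.0, so K = 26.0·(cos 45.1°, sin 45.1°) = (18.35, 18.42). ∠GKL = 120.8°, so KL runs at 45.1° + (180° − 120.8°) = 104.3° from the x-axis; with |KL| = 20.8, L = K + 20.8·(cos 104.3°, sin 104.3°) = (13.22, 38.57). KL ⟂ LH; with |LH| = 21.4 on the right of KL, H = L + 21.4·(0.9690, 0.2470) = (33.95, 43.86). Then |GH| = |H − G| = 55.46.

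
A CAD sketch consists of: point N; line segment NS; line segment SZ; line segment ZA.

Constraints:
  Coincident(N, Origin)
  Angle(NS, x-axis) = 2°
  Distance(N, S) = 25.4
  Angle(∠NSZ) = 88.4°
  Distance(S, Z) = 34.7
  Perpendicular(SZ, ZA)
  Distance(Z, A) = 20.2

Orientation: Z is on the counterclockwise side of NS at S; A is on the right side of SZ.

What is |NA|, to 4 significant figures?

56.87

N is at the origin; NS runs at 2.0° with length 25.4, so S = 25.4·(cos 2.0°, sin 2.0°) = (25.38, 0.8864). ∠NSZ = 88.4°, so SZ runs at 2.0° + (180° − 88.4°) = 93.60° from the x-axis; with |SZ| = 34.7, Z = S + 34.7·(cos 93.60°, sin 93.60°) = (23.21, 35.52). SZ is perpendicular to ZA; with |ZA| = 20.2 on the right of SZ, A = Z + 20.2·(0.9980, 0.06279) = (43.37, 36.79). Then |NA| = |A − N| = 56.87.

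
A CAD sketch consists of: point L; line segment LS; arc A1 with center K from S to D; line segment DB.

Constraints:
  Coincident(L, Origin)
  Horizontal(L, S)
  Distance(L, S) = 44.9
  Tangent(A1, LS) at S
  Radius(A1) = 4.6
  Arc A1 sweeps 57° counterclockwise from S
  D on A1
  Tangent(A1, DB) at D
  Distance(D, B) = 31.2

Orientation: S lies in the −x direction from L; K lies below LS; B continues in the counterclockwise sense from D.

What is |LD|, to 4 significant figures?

48.80

The tangent condition forces KS to be normal to LS, so K = S + (0, -4.6) = (-44.90, -4.600). On A1, S sits at bearing 90° from K; a 57° counterclockwise sweep puts D at bearing 147°, so D = K + 4.6·(cos 147°, sin 147°) = (-48.76, -2.095). Then |LD| = |D − L| = 48.80.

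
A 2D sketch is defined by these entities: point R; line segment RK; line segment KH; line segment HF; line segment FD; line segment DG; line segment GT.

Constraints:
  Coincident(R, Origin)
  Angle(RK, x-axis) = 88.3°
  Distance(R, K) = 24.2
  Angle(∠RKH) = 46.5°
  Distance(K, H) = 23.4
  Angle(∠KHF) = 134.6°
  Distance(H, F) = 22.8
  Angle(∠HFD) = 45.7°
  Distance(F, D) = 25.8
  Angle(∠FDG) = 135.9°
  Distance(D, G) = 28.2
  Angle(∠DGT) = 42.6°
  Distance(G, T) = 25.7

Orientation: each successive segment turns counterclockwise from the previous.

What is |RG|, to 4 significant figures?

31.25

R is at the origin; RK runs at 88.3° with length 24.2, so K = (0.7179, 24.19). ∠RKH = 46.5° gives KH at -138.2° from the x-axis; with |KH| = 23.4, H = (-16.73, 8.592). ∠KHF = 134.6° gives HF at -92.80° from the x-axis; with |HF| = 22.8, F = (-17.84, -14.18). ∠HFD = 45.7° gives FD at 41.50° from the x-axis; with |FD| = 25.8, D = (1.483, 2.915). ∠FDG = 135.9° gives DG at 85.60° from the x-axis; with |DG| = 28.2, G = (3.647, 31.03). Then |RG| = |G − R| = 31.25.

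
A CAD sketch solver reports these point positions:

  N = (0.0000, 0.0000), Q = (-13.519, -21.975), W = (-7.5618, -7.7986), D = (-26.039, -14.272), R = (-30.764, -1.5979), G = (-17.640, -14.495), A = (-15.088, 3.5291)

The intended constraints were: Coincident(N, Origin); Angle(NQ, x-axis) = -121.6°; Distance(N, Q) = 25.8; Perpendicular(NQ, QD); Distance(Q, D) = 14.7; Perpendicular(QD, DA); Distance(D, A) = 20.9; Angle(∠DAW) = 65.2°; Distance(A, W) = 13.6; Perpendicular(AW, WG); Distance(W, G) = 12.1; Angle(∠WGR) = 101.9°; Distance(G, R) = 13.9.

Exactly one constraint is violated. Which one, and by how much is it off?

Distance(G, R) = 13.9 — off by 4.50.

N = (0.00, 0.00) ✓; NQ at -121.6° ✓; |NQ| = 25.80 ✓; ∠(NQ, QD) = 90.00° ✓; |QD| = 14.70 ✓; ∠(QD, DA) = 90.00° ✓; |DA| = 20.90 ✓; ∠DAW = 65.20° ✓; |AW| = 13.60 ✓; ∠(AW, WG) = 90.00° ✓; |WG| = 12.10 ✓; ∠WGR = 101.9° ✓; |GR| = 18.40 ✗.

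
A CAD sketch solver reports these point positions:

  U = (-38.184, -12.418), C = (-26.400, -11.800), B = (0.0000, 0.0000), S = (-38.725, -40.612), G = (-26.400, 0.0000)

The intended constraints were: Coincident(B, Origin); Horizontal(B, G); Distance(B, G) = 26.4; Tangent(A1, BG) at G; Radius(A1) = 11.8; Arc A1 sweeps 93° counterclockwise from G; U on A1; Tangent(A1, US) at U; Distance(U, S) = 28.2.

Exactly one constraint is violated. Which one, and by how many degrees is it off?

Tangent(A1, US) at U — off by 4.10°.

B = (0.00, 0.00) ✓; B.y = 0.00, G.y = 0.00 ✓; |BG| = 26.40 ✓; ∠(CG, GB) = 90.00° ✓; |CG| = 11.80 ✓; bearing(C→U) − bearing(C→G) = 93.00° ✓; |CU| = 11.80 ✓; ∠(CU, US) = 94.10° ✗; |US| = 28.20 ✓.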